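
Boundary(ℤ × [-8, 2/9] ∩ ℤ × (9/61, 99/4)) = ℤ × [9/61, 2/9]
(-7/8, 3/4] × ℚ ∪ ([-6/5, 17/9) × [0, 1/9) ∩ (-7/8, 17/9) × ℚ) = ((-7/8, 3/4] × ℚ) ∪ ((-7/8, 17/9) × (ℚ ∩ [0, 1/9)))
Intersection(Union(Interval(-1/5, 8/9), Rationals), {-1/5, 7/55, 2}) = {-1/5, 7/55, 2}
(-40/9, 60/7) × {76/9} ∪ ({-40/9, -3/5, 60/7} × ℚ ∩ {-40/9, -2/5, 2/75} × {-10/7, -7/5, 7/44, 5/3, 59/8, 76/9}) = ((-40/9, 60/7) × {76/9}) ∪ ({-40/9} × {-10/7, -7/5, 7/44, 5/3, 59/8, 76/9})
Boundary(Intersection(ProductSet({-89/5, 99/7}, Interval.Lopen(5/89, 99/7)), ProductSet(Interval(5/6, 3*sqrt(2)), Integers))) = EmptySet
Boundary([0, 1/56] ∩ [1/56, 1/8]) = {1/56}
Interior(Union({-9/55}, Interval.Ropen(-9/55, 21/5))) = Interval.open(-9/55, 21/5)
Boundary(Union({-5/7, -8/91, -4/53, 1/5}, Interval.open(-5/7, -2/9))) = {-5/7, -2/9, -8/91, -4/53, 1/5}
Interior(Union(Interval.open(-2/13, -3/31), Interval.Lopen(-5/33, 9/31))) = Interval.open(-2/13, 9/31)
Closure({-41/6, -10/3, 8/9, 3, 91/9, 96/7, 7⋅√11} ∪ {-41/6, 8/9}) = {-41/6, -10/3, 8/9, 3, 91/9, 96/7, 7⋅√11}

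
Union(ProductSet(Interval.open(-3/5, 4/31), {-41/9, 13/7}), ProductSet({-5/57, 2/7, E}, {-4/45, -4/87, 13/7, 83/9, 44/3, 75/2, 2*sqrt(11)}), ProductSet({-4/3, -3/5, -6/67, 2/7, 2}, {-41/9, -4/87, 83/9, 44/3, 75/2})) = Union(ProductSet({-5/57, 2/7, E}, {-4/45, -4/87, 13/7, 83/9, 44/3, 75/2, 2*sqrt(11)}), ProductSet({-4/3, -3/5, -6/67, 2/7, 2}, {-41/9, -4/87, 83/9, 44/3, 75/2}), ProductSet(Interval.open(-3/5, 4/31), {-41/9, 13/7}))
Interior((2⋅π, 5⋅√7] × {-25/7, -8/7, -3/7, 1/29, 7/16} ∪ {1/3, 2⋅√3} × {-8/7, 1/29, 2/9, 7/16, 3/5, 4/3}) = ∅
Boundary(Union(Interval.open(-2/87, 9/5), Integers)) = Union(Complement(Integers, Interval.open(-2/87, 9/5)), {-2/87, 9/5})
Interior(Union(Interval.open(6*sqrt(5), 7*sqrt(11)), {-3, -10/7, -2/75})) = Interval.open(6*sqrt(5), 7*sqrt(11))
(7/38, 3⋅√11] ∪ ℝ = (-∞, ∞)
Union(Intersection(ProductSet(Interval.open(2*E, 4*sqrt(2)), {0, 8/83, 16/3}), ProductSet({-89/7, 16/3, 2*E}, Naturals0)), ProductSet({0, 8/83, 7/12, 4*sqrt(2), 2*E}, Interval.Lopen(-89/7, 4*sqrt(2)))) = ProductSet({0, 8/83, 7/12, 4*sqrt(2), 2*E}, Interval.Lopen(-89/7, 4*sqrt(2)))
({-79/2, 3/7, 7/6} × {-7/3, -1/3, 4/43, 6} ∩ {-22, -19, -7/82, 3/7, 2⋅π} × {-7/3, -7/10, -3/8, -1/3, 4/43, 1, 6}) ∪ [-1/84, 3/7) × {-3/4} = ({3/7} × {-7/3, -1/3, 4/43, 6}) ∪ ([-1/84, 3/7) × {-3/4})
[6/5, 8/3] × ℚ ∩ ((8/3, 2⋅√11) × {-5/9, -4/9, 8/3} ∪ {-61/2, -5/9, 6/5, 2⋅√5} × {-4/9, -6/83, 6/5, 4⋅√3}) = {6/5} × {-4/9, -6/83, 6/5}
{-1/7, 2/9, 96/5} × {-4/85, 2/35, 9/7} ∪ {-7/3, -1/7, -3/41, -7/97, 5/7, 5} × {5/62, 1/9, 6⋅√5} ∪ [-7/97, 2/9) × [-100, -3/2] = ({-1/7, 2/9, 96/5} × {-4/85, 2/35, 9/7}) ∪ ([-7/97, 2/9) × [-100, -3/2]) ∪ ({-7/3, -1/7, -3/41, -7/97, 5/7, 5} × {5/62, 1/9, 6⋅√5})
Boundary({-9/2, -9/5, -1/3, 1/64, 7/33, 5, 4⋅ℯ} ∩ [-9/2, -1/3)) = {-9/2, -9/5}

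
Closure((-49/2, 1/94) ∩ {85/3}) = ∅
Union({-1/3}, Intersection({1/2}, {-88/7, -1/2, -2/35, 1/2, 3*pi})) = {-1/3, 1/2}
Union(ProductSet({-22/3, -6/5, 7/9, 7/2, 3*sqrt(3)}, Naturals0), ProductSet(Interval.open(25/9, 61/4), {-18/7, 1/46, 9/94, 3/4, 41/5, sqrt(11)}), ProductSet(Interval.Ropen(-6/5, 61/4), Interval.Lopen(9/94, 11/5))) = Union(ProductSet({-22/3, -6/5, 7/9, 7/2, 3*sqrt(3)}, Naturals0), ProductSet(Interval.Ropen(-6/5, 61/4), Interval.Lopen(9/94, 11/5)), ProductSet(Interval.open(25/9, 61/4), {-18/7, 1/46, 9/94, 3/4, 41/5, sqrt(11)}))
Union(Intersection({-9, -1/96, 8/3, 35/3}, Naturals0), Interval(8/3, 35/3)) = Interval(8/3, 35/3)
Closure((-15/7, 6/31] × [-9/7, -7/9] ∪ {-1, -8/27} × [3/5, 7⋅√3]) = ([-15/7, 6/31] × [-9/7, -7/9]) ∪ ({-1, -8/27} × [3/5, 7⋅√3])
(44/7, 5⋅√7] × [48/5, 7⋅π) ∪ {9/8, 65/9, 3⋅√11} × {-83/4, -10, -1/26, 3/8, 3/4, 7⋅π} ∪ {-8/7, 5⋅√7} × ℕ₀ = ({-8/7, 5⋅√7} × ℕ₀) ∪ ((44/7, 5⋅√7] × [48/5, 7⋅π)) ∪ ({9/8, 65/9, 3⋅√11} × {-83/4, -10, -1/26, 3/8, 3/4, 7⋅π})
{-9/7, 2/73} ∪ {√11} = {-9/7, 2/73, √11}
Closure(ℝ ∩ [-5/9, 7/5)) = [-5/9, 7/5]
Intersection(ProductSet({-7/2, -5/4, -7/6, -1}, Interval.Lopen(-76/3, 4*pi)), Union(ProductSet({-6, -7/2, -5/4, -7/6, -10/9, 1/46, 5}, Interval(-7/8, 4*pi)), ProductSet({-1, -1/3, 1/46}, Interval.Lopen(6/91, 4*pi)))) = Union(ProductSet({-1}, Interval.Lopen(6/91, 4*pi)), ProductSet({-7/2, -5/4, -7/6}, Interval(-7/8, 4*pi)))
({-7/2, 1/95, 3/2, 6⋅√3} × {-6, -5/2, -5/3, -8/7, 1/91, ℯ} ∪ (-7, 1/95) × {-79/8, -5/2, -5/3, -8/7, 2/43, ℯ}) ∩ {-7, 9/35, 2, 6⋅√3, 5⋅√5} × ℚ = {6⋅√3} × {-6, -5/2, -5/3, -8/7, 1/91}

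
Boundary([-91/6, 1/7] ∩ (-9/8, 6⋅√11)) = {-9/8, 1/7}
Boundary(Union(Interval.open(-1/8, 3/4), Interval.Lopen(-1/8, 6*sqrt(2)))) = {-1/8, 6*sqrt(2)}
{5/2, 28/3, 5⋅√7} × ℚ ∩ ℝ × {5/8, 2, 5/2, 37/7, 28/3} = {5/2, 28/3, 5⋅√7} × {5/8, 2, 5/2, 37/7, 28/3}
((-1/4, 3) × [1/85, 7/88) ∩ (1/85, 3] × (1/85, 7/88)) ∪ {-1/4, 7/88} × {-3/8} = ({-1/4, 7/88} × {-3/8}) ∪ ((1/85, 3) × (1/85, 7/88))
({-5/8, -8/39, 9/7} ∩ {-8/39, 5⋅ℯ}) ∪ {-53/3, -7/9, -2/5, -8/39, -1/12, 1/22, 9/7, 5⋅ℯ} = {-53/3, -7/9, -2/5, -8/39, -1/12, 1/22, 9/7, 5⋅ℯ}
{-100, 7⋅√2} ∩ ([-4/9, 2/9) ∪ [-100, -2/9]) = {-100}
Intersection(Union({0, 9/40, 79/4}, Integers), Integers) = Integers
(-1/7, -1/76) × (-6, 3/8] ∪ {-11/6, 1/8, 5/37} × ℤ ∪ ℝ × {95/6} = (ℝ × {95/6}) ∪ ({-11/6, 1/8, 5/37} × ℤ) ∪ ((-1/7, -1/76) × (-6, 3/8])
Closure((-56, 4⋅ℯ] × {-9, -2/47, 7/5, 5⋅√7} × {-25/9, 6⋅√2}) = [-56, 4⋅ℯ] × {-9, -2/47, 7/5, 5⋅√7} × {-25/9, 6⋅√2}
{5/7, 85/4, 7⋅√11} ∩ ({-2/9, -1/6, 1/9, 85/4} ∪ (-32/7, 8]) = {5/7, 85/4}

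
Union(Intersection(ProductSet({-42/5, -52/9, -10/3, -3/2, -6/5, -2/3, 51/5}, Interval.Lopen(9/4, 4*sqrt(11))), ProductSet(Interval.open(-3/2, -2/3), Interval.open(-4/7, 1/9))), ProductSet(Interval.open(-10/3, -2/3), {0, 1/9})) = ProductSet(Interval.open(-10/3, -2/3), {0, 1/9})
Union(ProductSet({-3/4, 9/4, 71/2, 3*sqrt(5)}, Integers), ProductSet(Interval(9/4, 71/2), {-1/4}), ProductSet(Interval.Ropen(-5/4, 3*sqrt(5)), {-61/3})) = Union(ProductSet({-3/4, 9/4, 71/2, 3*sqrt(5)}, Integers), ProductSet(Interval.Ropen(-5/4, 3*sqrt(5)), {-61/3}), ProductSet(Interval(9/4, 71/2), {-1/4}))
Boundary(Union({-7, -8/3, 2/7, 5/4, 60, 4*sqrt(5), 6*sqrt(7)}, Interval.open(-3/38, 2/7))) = {-7, -8/3, -3/38, 2/7, 5/4, 60, 4*sqrt(5), 6*sqrt(7)}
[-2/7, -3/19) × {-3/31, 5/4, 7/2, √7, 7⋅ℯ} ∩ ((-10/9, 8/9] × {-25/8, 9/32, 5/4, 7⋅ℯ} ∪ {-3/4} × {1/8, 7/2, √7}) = [-2/7, -3/19) × {5/4, 7⋅ℯ}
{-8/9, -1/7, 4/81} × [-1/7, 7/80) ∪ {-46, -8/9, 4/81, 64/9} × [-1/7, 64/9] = ({-8/9, -1/7, 4/81} × [-1/7, 7/80)) ∪ ({-46, -8/9, 4/81, 64/9} × [-1/7, 64/9])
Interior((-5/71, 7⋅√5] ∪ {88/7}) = (-5/71, 7⋅√5)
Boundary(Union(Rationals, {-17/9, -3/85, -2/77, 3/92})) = Reals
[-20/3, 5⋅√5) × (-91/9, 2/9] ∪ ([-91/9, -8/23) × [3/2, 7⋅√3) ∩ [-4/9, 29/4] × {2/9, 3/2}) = ([-4/9, -8/23) × {3/2}) ∪ ([-20/3, 5⋅√5) × (-91/9, 2/9])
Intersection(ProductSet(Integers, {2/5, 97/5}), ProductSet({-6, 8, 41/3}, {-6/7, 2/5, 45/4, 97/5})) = ProductSet({-6, 8}, {2/5, 97/5})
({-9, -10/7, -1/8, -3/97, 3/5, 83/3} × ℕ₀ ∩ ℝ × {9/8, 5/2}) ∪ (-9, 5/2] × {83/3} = (-9, 5/2] × {83/3}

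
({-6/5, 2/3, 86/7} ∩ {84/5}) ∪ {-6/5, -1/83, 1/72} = {-6/5, -1/83, 1/72}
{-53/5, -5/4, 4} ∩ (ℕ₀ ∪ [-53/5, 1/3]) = {-53/5, -5/4, 4}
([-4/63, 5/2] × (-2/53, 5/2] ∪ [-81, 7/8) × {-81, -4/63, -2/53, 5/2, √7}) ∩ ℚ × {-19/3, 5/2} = ((ℚ ∩ [-81, 7/8)) ∪ (ℚ ∩ [-4/63, 5/2])) × {5/2}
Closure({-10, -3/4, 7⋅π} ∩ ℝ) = {-10, -3/4, 7⋅π}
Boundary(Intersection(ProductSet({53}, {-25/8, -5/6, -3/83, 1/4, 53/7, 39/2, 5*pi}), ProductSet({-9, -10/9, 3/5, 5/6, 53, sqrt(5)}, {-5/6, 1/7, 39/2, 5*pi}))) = ProductSet({53}, {-5/6, 39/2, 5*pi})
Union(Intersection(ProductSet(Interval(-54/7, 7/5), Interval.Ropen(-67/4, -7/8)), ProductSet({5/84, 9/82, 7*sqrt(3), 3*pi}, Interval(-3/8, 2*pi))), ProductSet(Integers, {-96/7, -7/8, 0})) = ProductSet(Integers, {-96/7, -7/8, 0})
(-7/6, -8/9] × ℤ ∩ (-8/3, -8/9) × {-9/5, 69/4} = ∅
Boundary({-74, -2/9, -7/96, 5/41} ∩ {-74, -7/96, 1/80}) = {-74, -7/96}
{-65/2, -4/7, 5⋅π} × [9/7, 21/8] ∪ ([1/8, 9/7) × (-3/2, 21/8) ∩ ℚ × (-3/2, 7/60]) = ({-65/2, -4/7, 5⋅π} × [9/7, 21/8]) ∪ ((ℚ ∩ [1/8, 9/7)) × (-3/2, 7/60])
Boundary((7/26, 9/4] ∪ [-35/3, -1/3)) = {-35/3, -1/3, 7/26, 9/4}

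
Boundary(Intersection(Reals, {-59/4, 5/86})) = {-59/4, 5/86}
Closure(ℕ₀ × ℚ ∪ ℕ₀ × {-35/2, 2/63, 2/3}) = ℕ₀ × ℝ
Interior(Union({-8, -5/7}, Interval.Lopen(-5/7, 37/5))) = Interval.open(-5/7, 37/5)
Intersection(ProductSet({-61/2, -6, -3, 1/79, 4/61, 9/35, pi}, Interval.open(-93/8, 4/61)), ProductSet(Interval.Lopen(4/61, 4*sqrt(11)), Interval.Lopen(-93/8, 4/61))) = ProductSet({9/35, pi}, Interval.open(-93/8, 4/61))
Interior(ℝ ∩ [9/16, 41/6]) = (9/16, 41/6)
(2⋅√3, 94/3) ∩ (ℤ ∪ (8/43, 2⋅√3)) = {4, 5, …, 31}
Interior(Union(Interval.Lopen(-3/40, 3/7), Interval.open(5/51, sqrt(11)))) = Interval.open(-3/40, sqrt(11))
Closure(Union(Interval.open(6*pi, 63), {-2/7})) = Union({-2/7}, Interval(6*pi, 63))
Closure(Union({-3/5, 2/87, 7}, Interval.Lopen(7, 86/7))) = Union({-3/5, 2/87}, Interval(7, 86/7))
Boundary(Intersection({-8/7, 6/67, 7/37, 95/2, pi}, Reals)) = {-8/7, 6/67, 7/37, 95/2, pi}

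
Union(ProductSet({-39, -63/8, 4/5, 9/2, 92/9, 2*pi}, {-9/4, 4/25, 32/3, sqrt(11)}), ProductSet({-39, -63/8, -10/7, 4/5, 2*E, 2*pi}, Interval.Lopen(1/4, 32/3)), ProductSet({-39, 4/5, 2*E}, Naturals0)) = Union(ProductSet({-39, 4/5, 2*E}, Naturals0), ProductSet({-39, -63/8, -10/7, 4/5, 2*E, 2*pi}, Interval.Lopen(1/4, 32/3)), ProductSet({-39, -63/8, 4/5, 9/2, 92/9, 2*pi}, {-9/4, 4/25, 32/3, sqrt(11)}))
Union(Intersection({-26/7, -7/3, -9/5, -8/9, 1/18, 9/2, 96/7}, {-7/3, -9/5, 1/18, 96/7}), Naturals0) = Union({-7/3, -9/5, 1/18, 96/7}, Naturals0)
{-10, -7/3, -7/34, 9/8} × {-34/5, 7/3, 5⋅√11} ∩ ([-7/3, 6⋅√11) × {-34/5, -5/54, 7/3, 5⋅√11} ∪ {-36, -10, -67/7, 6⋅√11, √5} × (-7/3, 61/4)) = ({-10} × {7/3}) ∪ ({-7/3, -7/34, 9/8} × {-34/5, 7/3, 5⋅√11})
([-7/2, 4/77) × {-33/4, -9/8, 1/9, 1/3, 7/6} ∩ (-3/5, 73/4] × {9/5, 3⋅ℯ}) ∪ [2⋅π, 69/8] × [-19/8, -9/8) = [2⋅π, 69/8] × [-19/8, -9/8)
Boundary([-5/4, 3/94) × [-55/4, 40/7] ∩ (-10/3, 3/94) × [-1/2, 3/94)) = ({-5/4, 3/94} × [-1/2, 3/94]) ∪ ([-5/4, 3/94] × {-1/2, 3/94})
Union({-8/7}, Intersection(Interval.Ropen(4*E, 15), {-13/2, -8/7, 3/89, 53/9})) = {-8/7}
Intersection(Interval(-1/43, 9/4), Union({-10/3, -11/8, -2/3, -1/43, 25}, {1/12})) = {-1/43, 1/12}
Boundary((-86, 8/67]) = {-86, 8/67}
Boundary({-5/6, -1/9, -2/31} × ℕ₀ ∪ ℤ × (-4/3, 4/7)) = ({-5/6, -1/9, -2/31} × ℕ₀) ∪ (ℤ × [-4/3, 4/7])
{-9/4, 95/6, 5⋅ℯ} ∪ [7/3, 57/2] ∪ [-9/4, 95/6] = [-9/4, 57/2]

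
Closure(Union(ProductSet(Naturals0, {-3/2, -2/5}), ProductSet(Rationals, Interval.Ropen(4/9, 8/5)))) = Union(ProductSet(Naturals0, {-3/2, -2/5}), ProductSet(Reals, Interval(4/9, 8/5)))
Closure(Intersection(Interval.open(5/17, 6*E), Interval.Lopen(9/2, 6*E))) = Interval(9/2, 6*E)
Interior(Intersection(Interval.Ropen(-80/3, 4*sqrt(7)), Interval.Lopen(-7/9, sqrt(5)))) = Interval.open(-7/9, sqrt(5))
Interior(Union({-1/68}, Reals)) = Reals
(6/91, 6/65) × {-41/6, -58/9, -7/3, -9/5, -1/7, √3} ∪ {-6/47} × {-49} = ({-6/47} × {-49}) ∪ ((6/91, 6/65) × {-41/6, -58/9, -7/3, -9/5, -1/7, √3})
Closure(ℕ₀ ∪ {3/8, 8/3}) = ℕ₀ ∪ {3/8, 8/3}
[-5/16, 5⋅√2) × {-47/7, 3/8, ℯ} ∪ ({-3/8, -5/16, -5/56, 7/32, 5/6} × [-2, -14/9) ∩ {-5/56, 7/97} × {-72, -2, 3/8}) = ({-5/56} × {-2}) ∪ ([-5/16, 5⋅√2) × {-47/7, 3/8, ℯ})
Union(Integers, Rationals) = Rationals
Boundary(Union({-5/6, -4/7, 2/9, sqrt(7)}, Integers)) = Union({-5/6, -4/7, 2/9, sqrt(7)}, Integers)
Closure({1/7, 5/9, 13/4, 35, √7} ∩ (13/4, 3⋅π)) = ∅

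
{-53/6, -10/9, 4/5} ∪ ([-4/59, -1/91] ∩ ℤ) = {-53/6, -10/9, 4/5}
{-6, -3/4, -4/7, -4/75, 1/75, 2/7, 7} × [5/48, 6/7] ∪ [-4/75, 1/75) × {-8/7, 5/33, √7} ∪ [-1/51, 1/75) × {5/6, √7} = ([-1/51, 1/75) × {5/6, √7}) ∪ ([-4/75, 1/75) × {-8/7, 5/33, √7}) ∪ ({-6, -3/4, -4/7, -4/75, 1/75, 2/7, 7} × [5/48, 6/7])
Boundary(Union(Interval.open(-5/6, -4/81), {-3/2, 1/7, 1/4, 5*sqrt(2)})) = {-3/2, -5/6, -4/81, 1/7, 1/4, 5*sqrt(2)}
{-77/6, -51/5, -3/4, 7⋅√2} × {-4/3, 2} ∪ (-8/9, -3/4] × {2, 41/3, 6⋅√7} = ({-77/6, -51/5, -3/4, 7⋅√2} × {-4/3, 2}) ∪ ((-8/9, -3/4] × {2, 41/3, 6⋅√7})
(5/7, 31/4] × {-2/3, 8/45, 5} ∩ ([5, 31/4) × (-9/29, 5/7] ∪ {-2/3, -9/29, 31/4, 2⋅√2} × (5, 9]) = [5, 31/4) × {8/45}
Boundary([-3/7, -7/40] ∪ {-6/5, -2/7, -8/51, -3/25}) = {-6/5, -3/7, -7/40, -8/51, -3/25}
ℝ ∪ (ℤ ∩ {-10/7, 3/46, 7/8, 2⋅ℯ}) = ℝ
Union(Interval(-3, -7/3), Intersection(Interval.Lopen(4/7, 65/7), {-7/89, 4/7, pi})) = Union({pi}, Interval(-3, -7/3))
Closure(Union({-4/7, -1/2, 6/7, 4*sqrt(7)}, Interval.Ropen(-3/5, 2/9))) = Union({6/7, 4*sqrt(7)}, Interval(-3/5, 2/9))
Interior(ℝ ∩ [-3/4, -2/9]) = (-3/4, -2/9)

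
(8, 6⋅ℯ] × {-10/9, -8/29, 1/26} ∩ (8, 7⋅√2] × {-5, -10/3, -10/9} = (8, 7⋅√2] × {-10/9}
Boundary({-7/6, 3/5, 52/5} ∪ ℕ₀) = {-7/6, 3/5, 52/5} ∪ ℕ₀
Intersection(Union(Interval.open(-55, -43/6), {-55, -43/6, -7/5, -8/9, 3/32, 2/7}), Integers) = Range(-55, -7, 1)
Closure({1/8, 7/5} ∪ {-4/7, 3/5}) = {-4/7, 1/8, 3/5, 7/5}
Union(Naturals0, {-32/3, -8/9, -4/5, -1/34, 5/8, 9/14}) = Union({-32/3, -8/9, -4/5, -1/34, 5/8, 9/14}, Naturals0)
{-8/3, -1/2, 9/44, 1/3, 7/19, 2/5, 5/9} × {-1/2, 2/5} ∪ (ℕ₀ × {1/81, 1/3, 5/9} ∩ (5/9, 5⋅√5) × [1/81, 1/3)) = ({1, 2, …, 11} × {1/81}) ∪ ({-8/3, -1/2, 9/44, 1/3, 7/19, 2/5, 5/9} × {-1/2, 2/5})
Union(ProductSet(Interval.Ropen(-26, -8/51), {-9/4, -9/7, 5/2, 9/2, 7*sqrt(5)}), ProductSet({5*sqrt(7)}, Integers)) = Union(ProductSet({5*sqrt(7)}, Integers), ProductSet(Interval.Ropen(-26, -8/51), {-9/4, -9/7, 5/2, 9/2, 7*sqrt(5)}))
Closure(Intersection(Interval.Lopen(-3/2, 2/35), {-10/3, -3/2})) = EmptySet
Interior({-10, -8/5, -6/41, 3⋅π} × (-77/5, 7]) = ∅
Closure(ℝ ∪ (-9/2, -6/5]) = (-∞, ∞)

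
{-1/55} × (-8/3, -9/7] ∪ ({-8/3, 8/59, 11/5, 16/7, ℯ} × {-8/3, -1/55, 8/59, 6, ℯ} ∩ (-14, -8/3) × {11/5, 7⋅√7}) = {-1/55} × (-8/3, -9/7]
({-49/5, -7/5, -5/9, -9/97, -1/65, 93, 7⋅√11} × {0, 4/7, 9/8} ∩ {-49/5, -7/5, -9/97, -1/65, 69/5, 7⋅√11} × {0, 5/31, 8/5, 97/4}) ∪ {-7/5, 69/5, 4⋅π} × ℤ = ({-7/5, 69/5, 4⋅π} × ℤ) ∪ ({-49/5, -7/5, -9/97, -1/65, 7⋅√11} × {0})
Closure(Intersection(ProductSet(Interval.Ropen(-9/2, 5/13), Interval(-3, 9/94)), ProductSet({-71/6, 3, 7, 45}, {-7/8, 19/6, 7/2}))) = EmptySet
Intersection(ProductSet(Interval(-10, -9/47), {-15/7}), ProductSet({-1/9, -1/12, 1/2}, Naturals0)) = EmptySet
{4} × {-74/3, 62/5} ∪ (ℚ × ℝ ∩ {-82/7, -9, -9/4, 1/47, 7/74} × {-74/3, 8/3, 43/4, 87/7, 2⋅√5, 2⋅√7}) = ({4} × {-74/3, 62/5}) ∪ ({-82/7, -9, -9/4, 1/47, 7/74} × {-74/3, 8/3, 43/4, 87/7, 2⋅√5, 2⋅√7})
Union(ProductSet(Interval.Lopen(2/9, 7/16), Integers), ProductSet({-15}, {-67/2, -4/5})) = Union(ProductSet({-15}, {-67/2, -4/5}), ProductSet(Interval.Lopen(2/9, 7/16), Integers))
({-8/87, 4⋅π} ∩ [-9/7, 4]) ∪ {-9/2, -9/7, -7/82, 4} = {-9/2, -9/7, -8/87, -7/82, 4}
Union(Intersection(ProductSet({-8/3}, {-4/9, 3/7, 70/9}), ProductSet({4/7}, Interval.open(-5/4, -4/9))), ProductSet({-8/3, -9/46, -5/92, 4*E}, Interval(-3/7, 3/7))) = ProductSet({-8/3, -9/46, -5/92, 4*E}, Interval(-3/7, 3/7))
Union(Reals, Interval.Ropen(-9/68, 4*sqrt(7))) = Interval(-oo, oo)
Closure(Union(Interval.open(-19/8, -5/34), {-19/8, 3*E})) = Union({3*E}, Interval(-19/8, -5/34))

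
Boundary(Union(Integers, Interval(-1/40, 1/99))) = Union(Complement(Integers, Interval.open(-1/40, 1/99)), {-1/40, 1/99})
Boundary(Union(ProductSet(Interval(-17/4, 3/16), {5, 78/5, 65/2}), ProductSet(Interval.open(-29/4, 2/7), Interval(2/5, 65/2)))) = Union(ProductSet({-29/4, 2/7}, Interval(2/5, 65/2)), ProductSet(Interval(-29/4, 2/7), {2/5, 65/2}))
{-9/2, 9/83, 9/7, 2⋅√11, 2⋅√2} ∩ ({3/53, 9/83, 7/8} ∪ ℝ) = {-9/2, 9/83, 9/7, 2⋅√11, 2⋅√2}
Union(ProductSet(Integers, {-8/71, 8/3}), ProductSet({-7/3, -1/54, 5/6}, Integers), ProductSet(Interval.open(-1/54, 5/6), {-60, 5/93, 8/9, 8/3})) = Union(ProductSet({-7/3, -1/54, 5/6}, Integers), ProductSet(Integers, {-8/71, 8/3}), ProductSet(Interval.open(-1/54, 5/6), {-60, 5/93, 8/9, 8/3}))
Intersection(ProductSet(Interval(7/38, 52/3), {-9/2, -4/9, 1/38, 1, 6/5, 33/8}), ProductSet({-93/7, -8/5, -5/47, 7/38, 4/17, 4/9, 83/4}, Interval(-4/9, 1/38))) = ProductSet({7/38, 4/17, 4/9}, {-4/9, 1/38})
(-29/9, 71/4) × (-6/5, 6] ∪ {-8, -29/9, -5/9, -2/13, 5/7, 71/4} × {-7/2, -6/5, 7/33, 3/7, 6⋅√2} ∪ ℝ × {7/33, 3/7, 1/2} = (ℝ × {7/33, 3/7, 1/2}) ∪ ((-29/9, 71/4) × (-6/5, 6]) ∪ ({-8, -29/9, -5/9, -2/13, 5/7, 71/4} × {-7/2, -6/5, 7/33, 3/7, 6⋅√2})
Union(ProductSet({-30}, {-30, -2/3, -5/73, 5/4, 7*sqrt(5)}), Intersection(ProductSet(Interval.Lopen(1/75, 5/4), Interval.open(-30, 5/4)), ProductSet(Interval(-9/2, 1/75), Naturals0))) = ProductSet({-30}, {-30, -2/3, -5/73, 5/4, 7*sqrt(5)})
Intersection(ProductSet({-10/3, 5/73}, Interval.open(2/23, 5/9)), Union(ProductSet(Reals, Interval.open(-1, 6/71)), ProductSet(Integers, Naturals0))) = EmptySet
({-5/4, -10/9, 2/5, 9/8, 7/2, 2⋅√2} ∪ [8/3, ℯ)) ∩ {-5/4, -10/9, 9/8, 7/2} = {-5/4, -10/9, 9/8, 7/2}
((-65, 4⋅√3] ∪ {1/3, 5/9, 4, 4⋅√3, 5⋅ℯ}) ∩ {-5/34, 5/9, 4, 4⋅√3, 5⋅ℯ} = {-5/34, 5/9, 4, 4⋅√3, 5⋅ℯ}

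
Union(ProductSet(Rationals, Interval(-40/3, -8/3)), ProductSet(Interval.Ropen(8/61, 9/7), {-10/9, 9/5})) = Union(ProductSet(Interval.Ropen(8/61, 9/7), {-10/9, 9/5}), ProductSet(Rationals, Interval(-40/3, -8/3)))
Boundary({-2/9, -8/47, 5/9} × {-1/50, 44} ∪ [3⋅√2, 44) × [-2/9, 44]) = ({-2/9, -8/47, 5/9} × {-1/50, 44}) ∪ ({44, 3⋅√2} × [-2/9, 44]) ∪ ([3⋅√2, 44] × {-2/9, 44})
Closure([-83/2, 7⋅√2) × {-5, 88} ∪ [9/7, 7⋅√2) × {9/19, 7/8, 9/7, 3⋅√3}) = ([-83/2, 7⋅√2] × {-5, 88}) ∪ ([9/7, 7⋅√2] × {9/19, 7/8, 9/7, 3⋅√3})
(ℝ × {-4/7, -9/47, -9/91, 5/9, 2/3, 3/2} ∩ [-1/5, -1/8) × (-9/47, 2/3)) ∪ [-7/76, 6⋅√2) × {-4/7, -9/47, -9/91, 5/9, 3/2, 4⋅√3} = ([-1/5, -1/8) × {-9/91, 5/9}) ∪ ([-7/76, 6⋅√2) × {-4/7, -9/47, -9/91, 5/9, 3/2, 4⋅√3})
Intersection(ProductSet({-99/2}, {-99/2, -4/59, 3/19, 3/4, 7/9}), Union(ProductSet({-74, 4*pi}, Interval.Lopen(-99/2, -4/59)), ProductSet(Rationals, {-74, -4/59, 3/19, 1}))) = ProductSet({-99/2}, {-4/59, 3/19})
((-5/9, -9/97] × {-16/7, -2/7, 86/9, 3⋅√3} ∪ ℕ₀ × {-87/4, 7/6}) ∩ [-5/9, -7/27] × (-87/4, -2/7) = (-5/9, -7/27] × {-16/7}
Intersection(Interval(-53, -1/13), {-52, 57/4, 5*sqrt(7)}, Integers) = {-52}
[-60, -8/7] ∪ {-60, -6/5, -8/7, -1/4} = [-60, -8/7] ∪ {-1/4}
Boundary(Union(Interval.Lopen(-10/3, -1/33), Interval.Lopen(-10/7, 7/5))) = {-10/3, 7/5}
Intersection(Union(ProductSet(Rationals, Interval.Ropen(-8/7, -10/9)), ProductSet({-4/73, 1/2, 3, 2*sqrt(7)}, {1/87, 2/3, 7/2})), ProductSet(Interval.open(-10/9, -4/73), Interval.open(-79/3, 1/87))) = ProductSet(Intersection(Interval.open(-10/9, -4/73), Rationals), Interval.Ropen(-8/7, -10/9))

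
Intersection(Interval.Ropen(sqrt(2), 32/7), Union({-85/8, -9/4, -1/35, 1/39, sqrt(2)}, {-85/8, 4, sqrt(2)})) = {4, sqrt(2)}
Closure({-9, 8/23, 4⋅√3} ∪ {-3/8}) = {-9, -3/8, 8/23, 4⋅√3}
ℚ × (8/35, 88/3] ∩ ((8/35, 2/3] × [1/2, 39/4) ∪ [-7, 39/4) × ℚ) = ((ℚ ∩ (8/35, 2/3]) × [1/2, 39/4)) ∪ ((ℚ ∩ [-7, 39/4)) × (ℚ ∩ (8/35, 88/3]))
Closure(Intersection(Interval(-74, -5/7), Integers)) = Range(-74, 0, 1)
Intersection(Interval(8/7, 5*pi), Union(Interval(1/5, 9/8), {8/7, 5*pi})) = {8/7, 5*pi}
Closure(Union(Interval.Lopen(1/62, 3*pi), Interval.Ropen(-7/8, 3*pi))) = Interval(-7/8, 3*pi)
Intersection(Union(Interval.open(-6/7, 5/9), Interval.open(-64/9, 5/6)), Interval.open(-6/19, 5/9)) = Interval.open(-6/19, 5/9)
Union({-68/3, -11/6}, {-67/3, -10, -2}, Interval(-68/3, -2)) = Union({-11/6}, Interval(-68/3, -2))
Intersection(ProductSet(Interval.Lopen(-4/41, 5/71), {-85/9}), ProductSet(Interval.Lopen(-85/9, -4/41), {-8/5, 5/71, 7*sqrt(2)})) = EmptySet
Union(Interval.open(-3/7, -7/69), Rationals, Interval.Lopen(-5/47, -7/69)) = Union(Interval(-3/7, -7/69), Rationals)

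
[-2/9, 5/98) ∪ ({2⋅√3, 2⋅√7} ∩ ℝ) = [-2/9, 5/98) ∪ {2⋅√3, 2⋅√7}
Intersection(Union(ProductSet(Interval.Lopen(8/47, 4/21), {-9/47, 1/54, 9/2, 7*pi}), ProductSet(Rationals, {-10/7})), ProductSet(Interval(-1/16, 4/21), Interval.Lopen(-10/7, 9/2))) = ProductSet(Interval.Lopen(8/47, 4/21), {-9/47, 1/54, 9/2})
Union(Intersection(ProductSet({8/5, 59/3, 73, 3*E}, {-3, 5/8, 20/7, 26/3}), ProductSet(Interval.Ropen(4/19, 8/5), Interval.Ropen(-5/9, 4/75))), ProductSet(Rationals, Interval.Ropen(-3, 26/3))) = ProductSet(Rationals, Interval.Ropen(-3, 26/3))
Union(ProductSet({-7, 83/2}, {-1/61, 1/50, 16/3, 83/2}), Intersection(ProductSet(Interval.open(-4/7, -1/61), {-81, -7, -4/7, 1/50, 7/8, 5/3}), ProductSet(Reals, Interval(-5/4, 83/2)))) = Union(ProductSet({-7, 83/2}, {-1/61, 1/50, 16/3, 83/2}), ProductSet(Interval.open(-4/7, -1/61), {-4/7, 1/50, 7/8, 5/3}))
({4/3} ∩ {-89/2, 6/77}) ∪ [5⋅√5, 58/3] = [5⋅√5, 58/3]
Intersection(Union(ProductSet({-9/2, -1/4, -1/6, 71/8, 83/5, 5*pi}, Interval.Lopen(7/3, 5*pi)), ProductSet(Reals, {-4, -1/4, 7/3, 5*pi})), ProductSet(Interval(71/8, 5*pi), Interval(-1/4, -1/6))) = ProductSet(Interval(71/8, 5*pi), {-1/4})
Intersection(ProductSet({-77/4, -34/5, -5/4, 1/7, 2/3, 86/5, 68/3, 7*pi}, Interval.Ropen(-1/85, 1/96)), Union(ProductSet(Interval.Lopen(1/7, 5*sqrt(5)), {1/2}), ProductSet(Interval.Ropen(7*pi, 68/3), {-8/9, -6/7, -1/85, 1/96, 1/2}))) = ProductSet({7*pi}, {-1/85})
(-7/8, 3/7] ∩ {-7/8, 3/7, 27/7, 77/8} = {3/7}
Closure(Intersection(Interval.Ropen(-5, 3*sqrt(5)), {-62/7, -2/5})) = {-2/5}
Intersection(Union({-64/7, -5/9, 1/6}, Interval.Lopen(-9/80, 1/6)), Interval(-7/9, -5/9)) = {-5/9}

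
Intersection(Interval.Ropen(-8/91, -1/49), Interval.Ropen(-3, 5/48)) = Interval.Ropen(-8/91, -1/49)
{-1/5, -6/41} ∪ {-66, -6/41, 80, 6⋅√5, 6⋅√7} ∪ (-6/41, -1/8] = {-66, -1/5, 80, 6⋅√5, 6⋅√7} ∪ [-6/41, -1/8]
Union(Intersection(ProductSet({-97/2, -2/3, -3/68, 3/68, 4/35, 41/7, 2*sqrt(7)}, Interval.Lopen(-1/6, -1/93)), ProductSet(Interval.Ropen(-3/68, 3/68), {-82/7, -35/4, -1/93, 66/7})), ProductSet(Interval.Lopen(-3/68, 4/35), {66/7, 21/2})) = Union(ProductSet({-3/68}, {-1/93}), ProductSet(Interval.Lopen(-3/68, 4/35), {66/7, 21/2}))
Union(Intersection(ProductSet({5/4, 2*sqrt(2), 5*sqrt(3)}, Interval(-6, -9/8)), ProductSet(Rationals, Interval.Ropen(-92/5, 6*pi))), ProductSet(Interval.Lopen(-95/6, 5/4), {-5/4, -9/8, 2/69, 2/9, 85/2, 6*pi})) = Union(ProductSet({5/4}, Interval(-6, -9/8)), ProductSet(Interval.Lopen(-95/6, 5/4), {-5/4, -9/8, 2/69, 2/9, 85/2, 6*pi}))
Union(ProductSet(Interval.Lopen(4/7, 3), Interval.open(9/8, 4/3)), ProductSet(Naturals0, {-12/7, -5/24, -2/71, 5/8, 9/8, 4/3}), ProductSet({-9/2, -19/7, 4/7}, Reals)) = Union(ProductSet({-9/2, -19/7, 4/7}, Reals), ProductSet(Interval.Lopen(4/7, 3), Interval.open(9/8, 4/3)), ProductSet(Naturals0, {-12/7, -5/24, -2/71, 5/8, 9/8, 4/3}))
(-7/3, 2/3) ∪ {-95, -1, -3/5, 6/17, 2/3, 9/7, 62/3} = {-95, 9/7, 62/3} ∪ (-7/3, 2/3]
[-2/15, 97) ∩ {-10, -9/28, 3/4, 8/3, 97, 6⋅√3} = {3/4, 8/3, 6⋅√3}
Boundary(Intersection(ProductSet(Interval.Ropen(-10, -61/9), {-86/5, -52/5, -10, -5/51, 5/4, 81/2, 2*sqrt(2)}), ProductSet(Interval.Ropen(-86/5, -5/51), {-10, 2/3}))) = ProductSet(Interval(-10, -61/9), {-10})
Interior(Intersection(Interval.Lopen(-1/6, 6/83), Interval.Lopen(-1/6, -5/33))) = Interval.open(-1/6, -5/33)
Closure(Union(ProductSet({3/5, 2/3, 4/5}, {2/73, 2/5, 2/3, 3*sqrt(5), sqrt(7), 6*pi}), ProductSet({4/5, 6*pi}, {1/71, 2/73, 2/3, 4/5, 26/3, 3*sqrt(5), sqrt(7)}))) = Union(ProductSet({4/5, 6*pi}, {1/71, 2/73, 2/3, 4/5, 26/3, 3*sqrt(5), sqrt(7)}), ProductSet({3/5, 2/3, 4/5}, {2/73, 2/5, 2/3, 3*sqrt(5), sqrt(7), 6*pi}))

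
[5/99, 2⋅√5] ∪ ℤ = ℤ ∪ [5/99, 2⋅√5]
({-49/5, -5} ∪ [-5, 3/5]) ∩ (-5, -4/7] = (-5, -4/7]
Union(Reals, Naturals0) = Reals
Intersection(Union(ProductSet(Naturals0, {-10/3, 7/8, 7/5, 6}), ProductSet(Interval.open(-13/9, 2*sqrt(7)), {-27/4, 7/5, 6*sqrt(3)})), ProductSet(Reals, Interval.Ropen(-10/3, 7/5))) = ProductSet(Naturals0, {-10/3, 7/8})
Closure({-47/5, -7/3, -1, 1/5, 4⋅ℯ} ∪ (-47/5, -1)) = [-47/5, -1] ∪ {1/5, 4⋅ℯ}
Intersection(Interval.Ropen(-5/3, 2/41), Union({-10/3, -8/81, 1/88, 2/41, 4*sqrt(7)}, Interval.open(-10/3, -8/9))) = Union({-8/81, 1/88}, Interval.Ropen(-5/3, -8/9))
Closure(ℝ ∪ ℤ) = ℝ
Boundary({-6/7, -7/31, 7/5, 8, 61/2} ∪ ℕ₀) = {-6/7, -7/31, 7/5, 61/2} ∪ ℕ₀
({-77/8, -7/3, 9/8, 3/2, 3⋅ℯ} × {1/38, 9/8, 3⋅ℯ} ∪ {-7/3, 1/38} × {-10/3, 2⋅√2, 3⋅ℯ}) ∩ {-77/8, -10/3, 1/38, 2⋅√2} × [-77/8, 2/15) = ({-77/8} × {1/38}) ∪ ({1/38} × {-10/3})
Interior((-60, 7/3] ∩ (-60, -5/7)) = (-60, -5/7)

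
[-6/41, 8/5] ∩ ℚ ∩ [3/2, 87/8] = ℚ ∩ [3/2, 8/5]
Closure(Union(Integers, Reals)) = Reals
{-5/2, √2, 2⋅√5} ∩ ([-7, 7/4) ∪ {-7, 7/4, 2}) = {-5/2, √2}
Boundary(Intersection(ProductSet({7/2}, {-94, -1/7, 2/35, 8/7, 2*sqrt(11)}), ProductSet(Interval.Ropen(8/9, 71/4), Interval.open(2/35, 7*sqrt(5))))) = ProductSet({7/2}, {8/7, 2*sqrt(11)})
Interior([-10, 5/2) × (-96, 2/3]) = (-10, 5/2) × (-96, 2/3)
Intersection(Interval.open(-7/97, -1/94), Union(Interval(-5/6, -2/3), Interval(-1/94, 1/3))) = EmptySet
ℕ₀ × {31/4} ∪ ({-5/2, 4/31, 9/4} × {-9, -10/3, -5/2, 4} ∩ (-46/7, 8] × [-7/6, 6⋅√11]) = (ℕ₀ × {31/4}) ∪ ({-5/2, 4/31, 9/4} × {4})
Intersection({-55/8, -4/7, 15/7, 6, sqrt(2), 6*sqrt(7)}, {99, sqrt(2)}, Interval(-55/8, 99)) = {sqrt(2)}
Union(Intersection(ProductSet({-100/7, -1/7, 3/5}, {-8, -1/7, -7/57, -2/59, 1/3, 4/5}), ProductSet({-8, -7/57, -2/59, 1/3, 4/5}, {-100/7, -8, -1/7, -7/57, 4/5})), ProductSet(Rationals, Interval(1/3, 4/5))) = ProductSet(Rationals, Interval(1/3, 4/5))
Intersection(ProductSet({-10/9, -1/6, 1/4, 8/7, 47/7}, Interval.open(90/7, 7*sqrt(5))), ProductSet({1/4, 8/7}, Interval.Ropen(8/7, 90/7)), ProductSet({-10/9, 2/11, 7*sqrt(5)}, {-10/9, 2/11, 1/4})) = EmptySet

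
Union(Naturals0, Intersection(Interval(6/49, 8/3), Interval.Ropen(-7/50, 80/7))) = Union(Interval(6/49, 8/3), Naturals0)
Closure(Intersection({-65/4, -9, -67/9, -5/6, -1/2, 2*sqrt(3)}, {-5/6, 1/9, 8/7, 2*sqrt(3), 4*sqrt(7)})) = {-5/6, 2*sqrt(3)}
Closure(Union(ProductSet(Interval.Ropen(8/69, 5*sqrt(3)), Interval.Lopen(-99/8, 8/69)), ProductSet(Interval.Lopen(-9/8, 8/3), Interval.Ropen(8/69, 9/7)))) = Union(ProductSet({-9/8, 8/3}, Interval(8/69, 9/7)), ProductSet({8/69, 5*sqrt(3)}, Interval(-99/8, 8/69)), ProductSet(Interval(-9/8, 8/3), {8/69, 9/7}), ProductSet(Interval.Lopen(-9/8, 8/3), Interval.Ropen(8/69, 9/7)), ProductSet(Interval(8/69, 5*sqrt(3)), {-99/8, 8/69}), ProductSet(Interval.Ropen(8/69, 5*sqrt(3)), Interval.Lopen(-99/8, 8/69)))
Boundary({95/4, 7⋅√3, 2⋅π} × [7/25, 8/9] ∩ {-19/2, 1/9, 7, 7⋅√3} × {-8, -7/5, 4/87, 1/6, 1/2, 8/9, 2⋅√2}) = {7⋅√3} × {1/2, 8/9}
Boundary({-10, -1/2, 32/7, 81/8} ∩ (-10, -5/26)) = {-1/2}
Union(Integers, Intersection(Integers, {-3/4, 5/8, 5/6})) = Integers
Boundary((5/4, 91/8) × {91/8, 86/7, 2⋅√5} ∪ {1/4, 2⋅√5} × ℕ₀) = ({1/4, 2⋅√5} × ℕ₀) ∪ ([5/4, 91/8] × {91/8, 86/7, 2⋅√5})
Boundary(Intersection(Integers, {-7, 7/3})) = {-7}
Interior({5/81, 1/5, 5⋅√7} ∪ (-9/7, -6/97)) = (-9/7, -6/97)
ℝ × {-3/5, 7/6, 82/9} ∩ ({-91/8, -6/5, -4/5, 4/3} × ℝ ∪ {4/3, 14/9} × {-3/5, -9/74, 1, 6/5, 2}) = ({4/3, 14/9} × {-3/5}) ∪ ({-91/8, -6/5, -4/5, 4/3} × {-3/5, 7/6, 82/9})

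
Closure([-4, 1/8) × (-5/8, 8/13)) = ({-4, 1/8} × [-5/8, 8/13]) ∪ ([-4, 1/8] × {-5/8, 8/13}) ∪ ([-4, 1/8) × (-5/8, 8/13))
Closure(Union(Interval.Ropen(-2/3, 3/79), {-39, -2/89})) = Union({-39}, Interval(-2/3, 3/79))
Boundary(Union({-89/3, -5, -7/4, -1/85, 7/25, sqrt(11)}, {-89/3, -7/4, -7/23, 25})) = {-89/3, -5, -7/4, -7/23, -1/85, 7/25, 25, sqrt(11)}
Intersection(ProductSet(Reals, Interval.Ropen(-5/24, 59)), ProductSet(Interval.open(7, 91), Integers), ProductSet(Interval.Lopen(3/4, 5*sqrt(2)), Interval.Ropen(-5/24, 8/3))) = ProductSet(Interval.Lopen(7, 5*sqrt(2)), Range(0, 3, 1))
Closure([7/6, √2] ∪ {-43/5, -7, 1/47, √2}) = {-43/5, -7, 1/47} ∪ [7/6, √2]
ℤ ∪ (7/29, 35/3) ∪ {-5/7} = ℤ ∪ {-5/7} ∪ (7/29, 35/3)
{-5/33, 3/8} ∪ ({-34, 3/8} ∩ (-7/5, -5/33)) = {-5/33, 3/8}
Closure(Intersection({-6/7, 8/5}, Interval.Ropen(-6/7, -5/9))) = {-6/7}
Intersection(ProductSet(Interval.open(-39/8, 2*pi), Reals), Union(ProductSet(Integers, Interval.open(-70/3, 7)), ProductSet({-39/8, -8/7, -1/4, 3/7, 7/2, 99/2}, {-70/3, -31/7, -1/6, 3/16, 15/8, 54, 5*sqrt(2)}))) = Union(ProductSet({-8/7, -1/4, 3/7, 7/2}, {-70/3, -31/7, -1/6, 3/16, 15/8, 54, 5*sqrt(2)}), ProductSet(Range(-4, 7, 1), Interval.open(-70/3, 7)))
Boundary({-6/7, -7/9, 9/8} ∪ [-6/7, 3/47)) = {-6/7, 3/47, 9/8}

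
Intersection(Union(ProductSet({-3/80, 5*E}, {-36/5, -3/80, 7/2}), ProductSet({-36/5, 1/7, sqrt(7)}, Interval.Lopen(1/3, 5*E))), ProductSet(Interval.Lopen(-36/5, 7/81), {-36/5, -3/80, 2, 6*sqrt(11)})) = ProductSet({-3/80}, {-36/5, -3/80})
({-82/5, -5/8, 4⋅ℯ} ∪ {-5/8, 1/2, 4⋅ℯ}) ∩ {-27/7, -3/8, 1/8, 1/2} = {1/2}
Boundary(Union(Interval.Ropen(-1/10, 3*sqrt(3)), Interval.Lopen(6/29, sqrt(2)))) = {-1/10, 3*sqrt(3)}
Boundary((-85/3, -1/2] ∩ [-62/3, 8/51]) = {-62/3, -1/2}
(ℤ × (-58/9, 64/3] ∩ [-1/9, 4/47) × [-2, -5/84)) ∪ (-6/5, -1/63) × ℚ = ((-6/5, -1/63) × ℚ) ∪ ({0} × [-2, -5/84))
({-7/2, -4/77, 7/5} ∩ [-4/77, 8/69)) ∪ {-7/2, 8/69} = {-7/2, -4/77, 8/69}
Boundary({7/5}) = {7/5}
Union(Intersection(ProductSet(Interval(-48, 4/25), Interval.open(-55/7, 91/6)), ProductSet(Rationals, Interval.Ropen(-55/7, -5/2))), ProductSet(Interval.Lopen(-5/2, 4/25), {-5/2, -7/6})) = Union(ProductSet(Intersection(Interval(-48, 4/25), Rationals), Interval.open(-55/7, -5/2)), ProductSet(Interval.Lopen(-5/2, 4/25), {-5/2, -7/6}))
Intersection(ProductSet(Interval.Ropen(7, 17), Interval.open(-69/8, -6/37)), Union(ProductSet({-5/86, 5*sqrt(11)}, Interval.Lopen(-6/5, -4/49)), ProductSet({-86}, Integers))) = ProductSet({5*sqrt(11)}, Interval.open(-6/5, -6/37))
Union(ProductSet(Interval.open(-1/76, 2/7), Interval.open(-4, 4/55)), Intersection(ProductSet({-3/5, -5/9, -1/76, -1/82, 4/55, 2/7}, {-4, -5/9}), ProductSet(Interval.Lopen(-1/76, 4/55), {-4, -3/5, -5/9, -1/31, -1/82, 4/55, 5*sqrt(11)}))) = Union(ProductSet({-1/82, 4/55}, {-4, -5/9}), ProductSet(Interval.open(-1/76, 2/7), Interval.open(-4, 4/55)))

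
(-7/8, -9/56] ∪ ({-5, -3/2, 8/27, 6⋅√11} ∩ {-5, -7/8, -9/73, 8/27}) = {-5, 8/27} ∪ (-7/8, -9/56]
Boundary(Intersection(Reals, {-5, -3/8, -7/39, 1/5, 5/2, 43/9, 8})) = {-5, -3/8, -7/39, 1/5, 5/2, 43/9, 8}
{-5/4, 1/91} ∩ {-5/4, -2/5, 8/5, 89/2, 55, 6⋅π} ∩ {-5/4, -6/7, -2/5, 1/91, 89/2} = {-5/4}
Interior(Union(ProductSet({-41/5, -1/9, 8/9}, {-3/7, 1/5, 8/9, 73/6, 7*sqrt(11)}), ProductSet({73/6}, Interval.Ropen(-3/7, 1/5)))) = EmptySet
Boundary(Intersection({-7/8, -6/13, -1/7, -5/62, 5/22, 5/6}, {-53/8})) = EmptySet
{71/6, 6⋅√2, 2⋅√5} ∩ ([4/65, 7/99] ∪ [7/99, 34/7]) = {2⋅√5}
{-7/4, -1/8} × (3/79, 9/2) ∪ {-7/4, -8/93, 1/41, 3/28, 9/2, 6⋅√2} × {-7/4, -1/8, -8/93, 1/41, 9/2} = ({-7/4, -1/8} × (3/79, 9/2)) ∪ ({-7/4, -8/93, 1/41, 3/28, 9/2, 6⋅√2} × {-7/4, -1/8, -8/93, 1/41, 9/2})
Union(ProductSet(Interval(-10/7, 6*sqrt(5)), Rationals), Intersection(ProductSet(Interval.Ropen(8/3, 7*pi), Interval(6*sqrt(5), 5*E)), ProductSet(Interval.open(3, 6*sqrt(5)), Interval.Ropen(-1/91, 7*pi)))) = Union(ProductSet(Interval(-10/7, 6*sqrt(5)), Rationals), ProductSet(Interval.open(3, 6*sqrt(5)), Interval(6*sqrt(5), 5*E)))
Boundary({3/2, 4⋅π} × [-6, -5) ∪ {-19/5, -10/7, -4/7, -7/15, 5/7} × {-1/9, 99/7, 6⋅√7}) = ({3/2, 4⋅π} × [-6, -5]) ∪ ({-19/5, -10/7, -4/7, -7/15, 5/7} × {-1/9, 99/7, 6⋅√7})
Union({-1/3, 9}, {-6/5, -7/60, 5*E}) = {-6/5, -1/3, -7/60, 9, 5*E}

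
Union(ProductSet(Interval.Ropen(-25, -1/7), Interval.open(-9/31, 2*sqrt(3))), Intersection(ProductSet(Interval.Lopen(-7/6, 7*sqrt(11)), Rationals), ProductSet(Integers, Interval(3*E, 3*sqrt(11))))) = Union(ProductSet(Interval.Ropen(-25, -1/7), Interval.open(-9/31, 2*sqrt(3))), ProductSet(Range(-1, 24, 1), Intersection(Interval(3*E, 3*sqrt(11)), Rationals)))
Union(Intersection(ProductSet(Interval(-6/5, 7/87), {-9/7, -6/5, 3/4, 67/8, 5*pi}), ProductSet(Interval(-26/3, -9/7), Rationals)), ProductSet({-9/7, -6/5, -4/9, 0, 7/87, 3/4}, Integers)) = ProductSet({-9/7, -6/5, -4/9, 0, 7/87, 3/4}, Integers)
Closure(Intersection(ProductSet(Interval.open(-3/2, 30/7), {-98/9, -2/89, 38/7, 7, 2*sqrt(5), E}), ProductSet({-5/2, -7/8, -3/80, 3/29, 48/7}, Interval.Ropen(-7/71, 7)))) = ProductSet({-7/8, -3/80, 3/29}, {-2/89, 38/7, 2*sqrt(5), E})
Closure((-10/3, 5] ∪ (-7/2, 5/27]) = [-7/2, 5]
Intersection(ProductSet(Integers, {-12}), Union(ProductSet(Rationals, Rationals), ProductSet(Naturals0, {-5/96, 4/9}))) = ProductSet(Integers, {-12})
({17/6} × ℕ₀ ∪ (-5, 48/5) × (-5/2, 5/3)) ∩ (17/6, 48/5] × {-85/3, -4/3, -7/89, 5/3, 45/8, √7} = (17/6, 48/5) × {-4/3, -7/89}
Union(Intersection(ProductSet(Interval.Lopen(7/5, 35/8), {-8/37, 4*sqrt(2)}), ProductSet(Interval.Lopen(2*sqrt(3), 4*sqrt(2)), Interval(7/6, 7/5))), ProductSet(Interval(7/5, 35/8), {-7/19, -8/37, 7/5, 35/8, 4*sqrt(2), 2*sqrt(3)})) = ProductSet(Interval(7/5, 35/8), {-7/19, -8/37, 7/5, 35/8, 4*sqrt(2), 2*sqrt(3)})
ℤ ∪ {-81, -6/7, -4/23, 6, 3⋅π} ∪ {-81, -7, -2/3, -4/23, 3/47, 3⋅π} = ℤ ∪ {-6/7, -2/3, -4/23, 3/47, 3⋅π}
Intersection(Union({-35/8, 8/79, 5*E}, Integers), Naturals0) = Naturals0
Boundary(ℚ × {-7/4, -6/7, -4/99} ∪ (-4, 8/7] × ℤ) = (ℝ × {-7/4, -6/7, -4/99}) ∪ ([-4, 8/7] × ℤ)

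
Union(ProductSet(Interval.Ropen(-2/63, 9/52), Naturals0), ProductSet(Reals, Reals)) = ProductSet(Reals, Reals)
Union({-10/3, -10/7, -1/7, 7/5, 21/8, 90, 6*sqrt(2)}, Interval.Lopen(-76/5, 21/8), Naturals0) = Union({6*sqrt(2)}, Interval.Lopen(-76/5, 21/8), Naturals0)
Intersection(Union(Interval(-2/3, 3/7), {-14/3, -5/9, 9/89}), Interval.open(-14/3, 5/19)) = Interval.Ropen(-2/3, 5/19)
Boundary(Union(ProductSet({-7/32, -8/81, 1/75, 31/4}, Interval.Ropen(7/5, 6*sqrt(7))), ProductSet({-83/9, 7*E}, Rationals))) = Union(ProductSet({-83/9, 7*E}, Reals), ProductSet({-7/32, -8/81, 1/75, 31/4}, Interval(7/5, 6*sqrt(7))))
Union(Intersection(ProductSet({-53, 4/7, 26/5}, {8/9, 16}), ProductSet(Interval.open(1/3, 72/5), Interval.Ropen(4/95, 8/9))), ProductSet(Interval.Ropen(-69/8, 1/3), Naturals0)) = ProductSet(Interval.Ropen(-69/8, 1/3), Naturals0)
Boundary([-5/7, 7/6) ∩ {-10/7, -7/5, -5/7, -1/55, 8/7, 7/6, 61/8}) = {-5/7, -1/55, 8/7}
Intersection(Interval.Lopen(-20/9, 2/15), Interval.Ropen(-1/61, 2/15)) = Interval.Ropen(-1/61, 2/15)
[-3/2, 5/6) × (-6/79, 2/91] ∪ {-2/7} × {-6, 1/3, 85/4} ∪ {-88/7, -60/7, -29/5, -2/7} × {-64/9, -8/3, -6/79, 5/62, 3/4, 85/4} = ({-2/7} × {-6, 1/3, 85/4}) ∪ ([-3/2, 5/6) × (-6/79, 2/91]) ∪ ({-88/7, -60/7, -29/5, -2/7} × {-64/9, -8/3, -6/79, 5/62, 3/4, 85/4})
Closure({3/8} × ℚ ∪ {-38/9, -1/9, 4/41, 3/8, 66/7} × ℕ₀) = ({3/8} × ℝ) ∪ ({-38/9, -1/9, 4/41, 3/8, 66/7} × ℕ₀)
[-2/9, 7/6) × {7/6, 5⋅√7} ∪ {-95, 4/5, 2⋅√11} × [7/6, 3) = ([-2/9, 7/6) × {7/6, 5⋅√7}) ∪ ({-95, 4/5, 2⋅√11} × [7/6, 3))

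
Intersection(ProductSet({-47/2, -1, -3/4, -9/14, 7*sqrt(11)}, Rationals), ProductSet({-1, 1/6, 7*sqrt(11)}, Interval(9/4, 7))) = ProductSet({-1, 7*sqrt(11)}, Intersection(Interval(9/4, 7), Rationals))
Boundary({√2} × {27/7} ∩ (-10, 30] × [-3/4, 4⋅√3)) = {√2} × {27/7}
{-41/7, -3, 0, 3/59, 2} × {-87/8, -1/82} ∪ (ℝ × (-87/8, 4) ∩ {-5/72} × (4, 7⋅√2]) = {-41/7, -3, 0, 3/59, 2} × {-87/8, -1/82}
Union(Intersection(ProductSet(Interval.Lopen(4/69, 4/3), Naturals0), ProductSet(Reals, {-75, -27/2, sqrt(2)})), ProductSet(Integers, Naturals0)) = ProductSet(Integers, Naturals0)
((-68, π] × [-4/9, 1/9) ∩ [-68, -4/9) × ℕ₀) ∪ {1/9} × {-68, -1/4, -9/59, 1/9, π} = ({1/9} × {-68, -1/4, -9/59, 1/9, π}) ∪ ((-68, -4/9) × {0})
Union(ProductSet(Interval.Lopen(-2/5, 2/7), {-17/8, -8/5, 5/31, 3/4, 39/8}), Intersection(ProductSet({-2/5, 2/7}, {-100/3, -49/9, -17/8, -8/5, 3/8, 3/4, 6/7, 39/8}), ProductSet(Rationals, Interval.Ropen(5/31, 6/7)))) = Union(ProductSet({-2/5, 2/7}, {3/8, 3/4}), ProductSet(Interval.Lopen(-2/5, 2/7), {-17/8, -8/5, 5/31, 3/4, 39/8}))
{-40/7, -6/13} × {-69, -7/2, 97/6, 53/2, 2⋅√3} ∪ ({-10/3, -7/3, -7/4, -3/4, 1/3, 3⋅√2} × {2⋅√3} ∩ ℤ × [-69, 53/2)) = {-40/7, -6/13} × {-69, -7/2, 97/6, 53/2, 2⋅√3}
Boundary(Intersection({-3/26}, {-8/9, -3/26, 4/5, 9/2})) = {-3/26}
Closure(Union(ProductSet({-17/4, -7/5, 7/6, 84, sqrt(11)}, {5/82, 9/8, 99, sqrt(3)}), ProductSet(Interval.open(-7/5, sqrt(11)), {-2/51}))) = Union(ProductSet({-17/4, -7/5, 7/6, 84, sqrt(11)}, {5/82, 9/8, 99, sqrt(3)}), ProductSet(Interval(-7/5, sqrt(11)), {-2/51}))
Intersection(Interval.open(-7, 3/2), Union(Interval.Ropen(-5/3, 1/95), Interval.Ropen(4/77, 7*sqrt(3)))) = Union(Interval.Ropen(-5/3, 1/95), Interval.Ropen(4/77, 3/2))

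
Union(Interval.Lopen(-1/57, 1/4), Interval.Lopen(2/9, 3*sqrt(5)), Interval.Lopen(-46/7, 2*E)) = Interval.Lopen(-46/7, 3*sqrt(5))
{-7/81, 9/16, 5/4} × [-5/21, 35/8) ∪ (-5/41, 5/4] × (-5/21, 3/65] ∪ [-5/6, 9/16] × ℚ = ([-5/6, 9/16] × ℚ) ∪ ({-7/81, 9/16, 5/4} × [-5/21, 35/8)) ∪ ((-5/41, 5/4] × (-5/21, 3/65])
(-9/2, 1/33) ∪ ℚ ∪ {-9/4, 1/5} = ℚ ∪ [-9/2, 1/33]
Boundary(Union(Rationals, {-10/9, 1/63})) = Reals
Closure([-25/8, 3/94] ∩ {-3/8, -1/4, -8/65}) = {-3/8, -1/4, -8/65}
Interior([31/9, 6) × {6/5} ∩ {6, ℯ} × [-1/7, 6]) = ∅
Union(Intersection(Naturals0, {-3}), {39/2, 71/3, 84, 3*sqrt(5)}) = {39/2, 71/3, 84, 3*sqrt(5)}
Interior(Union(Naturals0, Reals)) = Reals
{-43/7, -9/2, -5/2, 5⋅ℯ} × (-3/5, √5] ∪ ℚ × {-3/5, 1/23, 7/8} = (ℚ × {-3/5, 1/23, 7/8}) ∪ ({-43/7, -9/2, -5/2, 5⋅ℯ} × (-3/5, √5])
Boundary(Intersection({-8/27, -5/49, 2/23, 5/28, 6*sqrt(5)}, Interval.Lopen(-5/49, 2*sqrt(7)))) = {2/23, 5/28}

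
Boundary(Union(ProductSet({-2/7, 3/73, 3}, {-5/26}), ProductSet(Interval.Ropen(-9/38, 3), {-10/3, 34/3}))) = Union(ProductSet({-2/7, 3/73, 3}, {-5/26}), ProductSet(Interval(-9/38, 3), {-10/3, 34/3}))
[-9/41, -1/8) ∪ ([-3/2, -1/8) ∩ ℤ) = {-1} ∪ [-9/41, -1/8)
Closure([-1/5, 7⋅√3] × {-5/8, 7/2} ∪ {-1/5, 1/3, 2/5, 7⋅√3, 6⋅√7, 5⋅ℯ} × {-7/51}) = ([-1/5, 7⋅√3] × {-5/8, 7/2}) ∪ ({-1/5, 1/3, 2/5, 7⋅√3, 6⋅√7, 5⋅ℯ} × {-7/51})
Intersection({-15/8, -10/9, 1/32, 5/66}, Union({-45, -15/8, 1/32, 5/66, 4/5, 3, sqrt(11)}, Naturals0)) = {-15/8, 1/32, 5/66}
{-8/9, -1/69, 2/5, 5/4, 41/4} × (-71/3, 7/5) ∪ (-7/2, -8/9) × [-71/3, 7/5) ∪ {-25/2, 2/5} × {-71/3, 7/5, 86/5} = ({-25/2, 2/5} × {-71/3, 7/5, 86/5}) ∪ ((-7/2, -8/9) × [-71/3, 7/5)) ∪ ({-8/9, -1/69, 2/5, 5/4, 41/4} × (-71/3, 7/5))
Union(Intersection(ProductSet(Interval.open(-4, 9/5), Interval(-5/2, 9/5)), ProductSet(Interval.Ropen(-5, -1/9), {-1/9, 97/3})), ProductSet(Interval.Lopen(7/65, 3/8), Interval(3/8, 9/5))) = Union(ProductSet(Interval.open(-4, -1/9), {-1/9}), ProductSet(Interval.Lopen(7/65, 3/8), Interval(3/8, 9/5)))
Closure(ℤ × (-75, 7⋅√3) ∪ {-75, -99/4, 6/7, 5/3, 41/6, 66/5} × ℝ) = ({-75, -99/4, 6/7, 5/3, 41/6, 66/5} × ℝ) ∪ (ℤ × [-75, 7⋅√3])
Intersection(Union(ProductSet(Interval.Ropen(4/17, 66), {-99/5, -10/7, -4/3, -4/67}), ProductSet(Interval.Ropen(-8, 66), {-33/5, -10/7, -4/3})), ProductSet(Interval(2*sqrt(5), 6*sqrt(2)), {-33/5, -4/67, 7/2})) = ProductSet(Interval(2*sqrt(5), 6*sqrt(2)), {-33/5, -4/67})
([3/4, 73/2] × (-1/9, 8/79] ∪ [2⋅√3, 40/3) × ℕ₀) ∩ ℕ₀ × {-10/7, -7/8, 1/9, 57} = {4, 5, …, 13} × {57}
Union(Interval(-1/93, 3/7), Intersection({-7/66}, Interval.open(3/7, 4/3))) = Interval(-1/93, 3/7)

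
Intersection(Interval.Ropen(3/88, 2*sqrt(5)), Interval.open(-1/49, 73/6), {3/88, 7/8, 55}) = {3/88, 7/8}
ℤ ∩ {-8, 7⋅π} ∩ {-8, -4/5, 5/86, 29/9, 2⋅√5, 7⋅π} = {-8}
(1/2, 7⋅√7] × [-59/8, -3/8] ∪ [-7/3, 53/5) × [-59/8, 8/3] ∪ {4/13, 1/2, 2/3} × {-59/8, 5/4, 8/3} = ([-7/3, 53/5) × [-59/8, 8/3]) ∪ ((1/2, 7⋅√7] × [-59/8, -3/8])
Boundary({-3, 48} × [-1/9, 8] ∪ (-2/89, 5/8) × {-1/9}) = ([-2/89, 5/8] × {-1/9}) ∪ ({-3, 48} × [-1/9, 8])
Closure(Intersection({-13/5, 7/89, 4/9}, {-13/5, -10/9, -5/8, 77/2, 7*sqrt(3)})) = {-13/5}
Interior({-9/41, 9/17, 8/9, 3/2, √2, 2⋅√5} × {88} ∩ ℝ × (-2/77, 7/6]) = ∅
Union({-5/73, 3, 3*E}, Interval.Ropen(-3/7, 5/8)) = Union({3, 3*E}, Interval.Ropen(-3/7, 5/8))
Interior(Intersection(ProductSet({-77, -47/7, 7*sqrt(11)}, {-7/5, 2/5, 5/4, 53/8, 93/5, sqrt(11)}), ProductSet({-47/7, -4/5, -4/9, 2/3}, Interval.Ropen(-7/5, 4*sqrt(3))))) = EmptySet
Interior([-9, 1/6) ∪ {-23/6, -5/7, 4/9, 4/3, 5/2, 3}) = (-9, 1/6)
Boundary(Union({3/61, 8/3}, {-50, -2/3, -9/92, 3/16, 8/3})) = {-50, -2/3, -9/92, 3/61, 3/16, 8/3}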